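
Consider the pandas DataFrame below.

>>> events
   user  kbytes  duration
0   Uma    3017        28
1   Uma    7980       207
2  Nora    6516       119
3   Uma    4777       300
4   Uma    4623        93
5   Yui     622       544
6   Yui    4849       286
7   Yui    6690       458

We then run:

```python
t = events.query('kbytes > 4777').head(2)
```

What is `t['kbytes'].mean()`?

filter rows where kbytes > 4777:
   user  kbytes  duration
1   Uma    7980       207
2  Nora    6516       119
6   Yui    4849       286
7   Yui    6690       458
take first 2 rows:
   user  kbytes  duration
1   Uma    7980       207
2  Nora    6516       119
Hence 7248.0.

7248.0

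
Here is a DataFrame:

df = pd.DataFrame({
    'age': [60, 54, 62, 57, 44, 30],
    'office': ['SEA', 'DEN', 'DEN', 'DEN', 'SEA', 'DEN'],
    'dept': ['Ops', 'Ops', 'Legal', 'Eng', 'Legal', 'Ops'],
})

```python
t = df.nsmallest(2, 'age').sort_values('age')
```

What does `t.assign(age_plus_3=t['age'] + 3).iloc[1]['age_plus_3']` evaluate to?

47

take 2 rows with smallest age:
   age office   dept
5   30    DEN    Ops
4   44    SEA  Legal
sort by age:
   age office   dept
5   30    DEN    Ops
4   44    SEA  Legal
add column age_plus_3 = t['age'] + 3:
   age office   dept  age_plus_3
5   30    DEN    Ops          33
4   44    SEA  Legal          47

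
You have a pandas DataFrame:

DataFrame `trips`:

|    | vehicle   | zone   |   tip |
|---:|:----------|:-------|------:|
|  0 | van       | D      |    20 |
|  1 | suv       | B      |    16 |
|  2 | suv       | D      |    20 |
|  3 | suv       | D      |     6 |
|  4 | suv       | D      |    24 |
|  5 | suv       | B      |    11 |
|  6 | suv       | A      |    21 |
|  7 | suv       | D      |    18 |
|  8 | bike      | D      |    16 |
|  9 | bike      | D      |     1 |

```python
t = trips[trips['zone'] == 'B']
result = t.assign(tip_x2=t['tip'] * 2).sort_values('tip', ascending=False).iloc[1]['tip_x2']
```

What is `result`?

22

filter rows where zone == 'B':
  vehicle zone  tip
1     suv    B   16
5     suv    B   11
add column tip_x2 = t['tip'] * 2:
  vehicle zone  tip  tip_x2
1     suv    B   16      32
5     suv    B   11      22
sort by tip descending:
  vehicle zone  tip  tip_x2
1     suv    B   16      32
5     suv    B   11      22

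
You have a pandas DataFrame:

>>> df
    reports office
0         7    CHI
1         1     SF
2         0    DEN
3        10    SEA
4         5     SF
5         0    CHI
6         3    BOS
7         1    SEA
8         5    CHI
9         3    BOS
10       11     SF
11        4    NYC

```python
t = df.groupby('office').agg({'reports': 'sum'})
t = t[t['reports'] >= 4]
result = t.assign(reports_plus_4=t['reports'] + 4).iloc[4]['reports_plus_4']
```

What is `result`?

21

group by office, sum of reports:
        reports
office         
BOS           6
CHI          12
DEN           0
NYC           4
SEA          11
SF           17
filter rows where reports >= 4:
        reports
office         
BOS           6
CHI          12
NYC           4
SEA          11
SF           17
add column reports_plus_4 = t['reports'] + 4:
        reports  reports_plus_4
office                         
BOS           6              10
CHI          12              16
NYC           4               8
SEA          11              15
SF           17              21
Taking the value at position 4, column 'reports_plus_4' gives 21.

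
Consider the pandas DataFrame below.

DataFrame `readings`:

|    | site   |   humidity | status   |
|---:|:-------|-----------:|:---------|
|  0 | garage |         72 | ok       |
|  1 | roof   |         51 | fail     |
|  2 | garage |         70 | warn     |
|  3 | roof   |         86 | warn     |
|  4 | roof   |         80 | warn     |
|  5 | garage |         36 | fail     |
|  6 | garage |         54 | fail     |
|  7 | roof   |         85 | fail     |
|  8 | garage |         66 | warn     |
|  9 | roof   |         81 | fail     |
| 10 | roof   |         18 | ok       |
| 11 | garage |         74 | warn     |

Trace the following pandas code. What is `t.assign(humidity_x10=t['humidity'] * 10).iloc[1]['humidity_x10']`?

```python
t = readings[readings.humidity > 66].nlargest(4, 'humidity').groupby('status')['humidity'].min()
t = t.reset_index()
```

800

filter rows where humidity > 66:
      site  humidity status
0   garage        72     ok
2   garage        70   warn
3     roof        86   warn
4     roof        80   warn
7     roof        85   fail
9     roof        81   fail
11  garage        74   warn
take 4 rows with largest humidity:
   site  humidity status
3  roof        86   warn
7  roof        85   fail
9  roof        81   fail
4  roof        80   warn
group by status, min of humidity:
status
fail    81
warn    80
Name: humidity, dtype: int64
reset_index():
  status  humidity
0   fail        81
1   warn        80
add column humidity_x10 = t['humidity'] * 10:
  status  humidity  humidity_x10
0   fail        81           810
1   warn        80           800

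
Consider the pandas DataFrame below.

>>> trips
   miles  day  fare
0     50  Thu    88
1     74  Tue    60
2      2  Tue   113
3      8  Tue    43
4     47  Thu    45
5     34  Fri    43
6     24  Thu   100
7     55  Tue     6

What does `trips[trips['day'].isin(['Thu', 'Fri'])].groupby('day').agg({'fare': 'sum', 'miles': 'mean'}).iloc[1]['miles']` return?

filter rows where day in ['Thu', 'Fri']:
   miles  day  fare
0     50  Thu    88
4     47  Thu    45
5     34  Fri    43
6     24  Thu   100
group by day: sum(fare), mean(miles):
     fare      miles
day                 
Fri    43  34.000000
Thu   233  40.333333
value at position 1, column 'miles' → 40.3333333333

40.3333333333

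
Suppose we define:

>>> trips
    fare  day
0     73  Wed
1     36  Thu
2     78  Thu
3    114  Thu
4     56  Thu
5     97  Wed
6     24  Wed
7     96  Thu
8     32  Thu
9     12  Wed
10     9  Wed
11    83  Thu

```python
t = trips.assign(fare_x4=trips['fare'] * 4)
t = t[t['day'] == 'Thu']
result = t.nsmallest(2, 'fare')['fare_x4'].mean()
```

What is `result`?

136.0

add column fare_x4 = trips['fare'] * 4:
    fare  day  fare_x4
0     73  Wed      292
1     36  Thu      144
2     78  Thu      312
3    114  Thu      456
4     56  Thu      224
5     97  Wed      388
6     24  Wed       96
7     96  Thu      384
8     32  Thu      128
9     12  Wed       48
10     9  Wed       36
11    83  Thu      332
filter rows where day == 'Thu':
    fare  day  fare_x4
1     36  Thu      144
2     78  Thu      312
3    114  Thu      456
4     56  Thu      224
7     96  Thu      384
8     32  Thu      128
11    83  Thu      332
take 2 rows with smallest fare:
   fare  day  fare_x4
8    32  Thu      128
1    36  Thu      144
So mean() = 136.0.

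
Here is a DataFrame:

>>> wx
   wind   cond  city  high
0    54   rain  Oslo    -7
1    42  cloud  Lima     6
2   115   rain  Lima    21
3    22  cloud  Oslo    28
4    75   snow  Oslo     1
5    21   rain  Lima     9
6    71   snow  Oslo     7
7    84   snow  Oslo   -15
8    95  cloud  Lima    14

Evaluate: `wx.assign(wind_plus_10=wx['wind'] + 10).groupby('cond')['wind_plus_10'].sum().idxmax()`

snow

add column wind_plus_10 = wx['wind'] + 10:
   wind   cond  city  high  wind_plus_10
0    54   rain  Oslo    -7            64
1    42  cloud  Lima     6            52
2   115   rain  Lima    21           125
3    22  cloud  Oslo    28            32
4    75   snow  Oslo     1            85
5    21   rain  Lima     9            31
6    71   snow  Oslo     7            81
7    84   snow  Oslo   -15            94
8    95  cloud  Lima    14           105
group by cond, sum of wind_plus_10:
cond
cloud    189
rain     220
snow     260
Name: wind_plus_10, dtype: int64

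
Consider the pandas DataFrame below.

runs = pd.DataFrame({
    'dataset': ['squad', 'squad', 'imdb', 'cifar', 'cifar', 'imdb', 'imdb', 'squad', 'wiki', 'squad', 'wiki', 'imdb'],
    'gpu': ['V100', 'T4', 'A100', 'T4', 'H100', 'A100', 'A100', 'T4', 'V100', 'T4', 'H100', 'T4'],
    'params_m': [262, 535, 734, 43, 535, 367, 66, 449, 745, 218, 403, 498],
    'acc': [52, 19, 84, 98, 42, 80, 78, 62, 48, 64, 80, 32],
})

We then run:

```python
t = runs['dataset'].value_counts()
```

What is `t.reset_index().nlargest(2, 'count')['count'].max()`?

4

value_counts of dataset:
dataset
squad    4
imdb     4
cifar    2
wiki     2
Name: count, dtype: int64
reset_index():
  dataset  count
0   squad      4
1    imdb      4
2   cifar      2
3    wiki      2
take 2 rows with largest count:
  dataset  count
0   squad      4
1    imdb      4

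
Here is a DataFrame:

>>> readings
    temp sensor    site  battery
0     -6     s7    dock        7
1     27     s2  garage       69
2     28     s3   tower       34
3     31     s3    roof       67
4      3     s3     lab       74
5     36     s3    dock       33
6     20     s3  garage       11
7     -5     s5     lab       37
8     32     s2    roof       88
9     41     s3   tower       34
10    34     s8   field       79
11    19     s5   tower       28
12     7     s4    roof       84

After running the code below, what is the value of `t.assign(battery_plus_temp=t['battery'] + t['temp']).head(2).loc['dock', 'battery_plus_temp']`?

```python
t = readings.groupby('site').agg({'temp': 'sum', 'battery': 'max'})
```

group by site: sum(temp), max(battery):
        temp  battery
site                 
dock      30       33
field     34       79
garage    47       69
lab       -2       74
roof      70       88
tower     88       34
add column battery_plus_temp = t['battery'] + t['temp']:
        temp  battery  battery_plus_temp
site                                    
dock      30       33                 63
field     34       79                113
garage    47       69                116
lab       -2       74                 72
roof      70       88                158
tower     88       34                122
take first 2 rows:
       temp  battery  battery_plus_temp
site                                   
dock     30       33                 63
field    34       79                113
Then the value at row 'dock', column 'battery_plus_temp': 63

63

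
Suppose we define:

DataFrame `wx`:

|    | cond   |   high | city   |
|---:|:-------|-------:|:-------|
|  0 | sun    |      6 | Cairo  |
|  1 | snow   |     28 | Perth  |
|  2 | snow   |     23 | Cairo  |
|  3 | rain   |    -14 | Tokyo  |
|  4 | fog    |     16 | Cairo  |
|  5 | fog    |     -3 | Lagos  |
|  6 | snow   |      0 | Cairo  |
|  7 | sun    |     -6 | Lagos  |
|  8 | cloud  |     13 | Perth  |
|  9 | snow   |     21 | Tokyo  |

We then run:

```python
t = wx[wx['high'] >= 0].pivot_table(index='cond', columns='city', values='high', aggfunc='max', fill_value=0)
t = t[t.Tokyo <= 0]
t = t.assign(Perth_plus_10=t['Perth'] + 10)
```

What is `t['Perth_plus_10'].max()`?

23

filter rows where high >= 0:
    cond  high   city
0    sun     6  Cairo
1   snow    28  Perth
2   snow    23  Cairo
4    fog    16  Cairo
6   snow     0  Cairo
8  cloud    13  Perth
9   snow    21  Tokyo
pivot: rows=cond, cols=city, max(high):
city   Cairo  Perth  Tokyo
cond                      
cloud      0     13      0
fog       16      0      0
snow      23     28     21
sun        6      0      0
filter rows where Tokyo <= 0:
city   Cairo  Perth  Tokyo
cond                      
cloud      0     13      0
fog       16      0      0
sun        6      0      0
add column Perth_plus_10 = t['Perth'] + 10:
city   Cairo  Perth  Tokyo  Perth_plus_10
cond                                     
cloud      0     13      0             23
fog       16      0      0             10
sun        6      0      0             10
Hence 23.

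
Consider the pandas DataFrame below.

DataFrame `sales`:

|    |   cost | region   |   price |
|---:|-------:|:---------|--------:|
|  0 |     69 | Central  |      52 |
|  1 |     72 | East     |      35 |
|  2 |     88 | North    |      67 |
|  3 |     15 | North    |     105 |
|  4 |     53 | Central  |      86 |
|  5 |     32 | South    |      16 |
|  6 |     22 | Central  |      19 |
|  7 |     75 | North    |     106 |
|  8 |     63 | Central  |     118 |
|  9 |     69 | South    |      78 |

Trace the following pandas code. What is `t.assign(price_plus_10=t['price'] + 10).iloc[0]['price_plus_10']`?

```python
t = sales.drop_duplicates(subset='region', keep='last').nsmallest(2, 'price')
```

drop duplicate region (keep=last):
   cost   region  price
1    72     East     35
7    75    North    106
8    63  Central    118
9    69    South     78
take 2 rows with smallest price:
   cost region  price
1    72   East     35
9    69  South     78
add column price_plus_10 = t['price'] + 10:
   cost region  price  price_plus_10
1    72   East     35             45
9    69  South     78             88
value at position 0, column 'price_plus_10' → 45

45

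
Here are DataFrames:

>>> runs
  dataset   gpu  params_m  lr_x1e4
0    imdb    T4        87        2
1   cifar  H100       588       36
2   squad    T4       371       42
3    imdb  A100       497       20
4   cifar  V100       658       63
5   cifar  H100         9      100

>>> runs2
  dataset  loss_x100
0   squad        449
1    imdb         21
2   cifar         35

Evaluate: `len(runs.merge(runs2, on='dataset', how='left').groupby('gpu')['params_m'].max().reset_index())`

4

merge on 'dataset' (how='left') → 6 rows:
  dataset   gpu  params_m  lr_x1e4  loss_x100
0    imdb    T4        87        2         21
1   cifar  H100       588       36         35
2   squad    T4       371       42        449
3    imdb  A100       497       20         21
4   cifar  V100       658       63         35
5   cifar  H100         9      100         35
group by gpu, max of params_m:
gpu
A100    497
H100    588
T4      371
V100    658
Name: params_m, dtype: int64
reset_index():
    gpu  params_m
0  A100       497
1  H100       588
2    T4       371
3  V100       658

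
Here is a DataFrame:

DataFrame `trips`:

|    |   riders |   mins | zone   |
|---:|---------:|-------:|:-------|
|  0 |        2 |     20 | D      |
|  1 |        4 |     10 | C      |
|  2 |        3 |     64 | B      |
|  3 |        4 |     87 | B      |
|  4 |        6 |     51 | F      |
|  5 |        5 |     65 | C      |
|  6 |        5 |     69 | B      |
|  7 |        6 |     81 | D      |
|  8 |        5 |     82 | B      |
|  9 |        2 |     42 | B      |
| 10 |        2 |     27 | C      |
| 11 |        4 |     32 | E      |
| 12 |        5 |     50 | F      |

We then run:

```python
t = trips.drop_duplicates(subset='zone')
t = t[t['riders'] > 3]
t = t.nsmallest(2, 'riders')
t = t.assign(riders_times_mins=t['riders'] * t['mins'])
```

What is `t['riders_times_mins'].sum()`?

168

drop duplicate zone (keep=first):
    riders  mins zone
0        2    20    D
1        4    10    C
2        3    64    B
4        6    51    F
11       4    32    E
filter rows where riders > 3:
    riders  mins zone
1        4    10    C
4        6    51    F
11       4    32    E
take 2 rows with smallest riders:
    riders  mins zone
1        4    10    C
11       4    32    E
add column riders_times_mins = t['riders'] * t['mins']:
    riders  mins zone  riders_times_mins
1        4    10    C                 40
11       4    32    E                128
Finally, sum of column 'riders_times_mins' = 168.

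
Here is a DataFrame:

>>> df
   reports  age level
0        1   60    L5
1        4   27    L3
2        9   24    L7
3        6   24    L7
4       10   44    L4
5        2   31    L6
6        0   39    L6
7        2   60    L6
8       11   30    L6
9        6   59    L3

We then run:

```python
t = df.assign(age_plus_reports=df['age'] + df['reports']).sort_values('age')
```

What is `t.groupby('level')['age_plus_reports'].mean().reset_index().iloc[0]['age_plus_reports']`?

add column age_plus_reports = df['age'] + df['reports']:
   reports  age level  age_plus_reports
0        1   60    L5                61
1        4   27    L3                31
2        9   24    L7                33
3        6   24    L7                30
4       10   44    L4                54
5        2   31    L6                33
6        0   39    L6                39
7        2   60    L6                62
8       11   30    L6                41
9        6   59    L3                65
sort by age:
   reports  age level  age_plus_reports
2        9   24    L7                33
3        6   24    L7                30
1        4   27    L3                31
8       11   30    L6                41
5        2   31    L6                33
6        0   39    L6                39
4       10   44    L4                54
9        6   59    L3                65
0        1   60    L5                61
7        2   60    L6                62
group by level, mean of age_plus_reports:
level
L3    48.00
L4    54.00
L5    61.00
L6    43.75
L7    31.50
Name: age_plus_reports, dtype: float64
reset_index():
  level  age_plus_reports
0    L3             48.00
1    L4             54.00
2    L5             61.00
3    L6             43.75
4    L7             31.50

48.0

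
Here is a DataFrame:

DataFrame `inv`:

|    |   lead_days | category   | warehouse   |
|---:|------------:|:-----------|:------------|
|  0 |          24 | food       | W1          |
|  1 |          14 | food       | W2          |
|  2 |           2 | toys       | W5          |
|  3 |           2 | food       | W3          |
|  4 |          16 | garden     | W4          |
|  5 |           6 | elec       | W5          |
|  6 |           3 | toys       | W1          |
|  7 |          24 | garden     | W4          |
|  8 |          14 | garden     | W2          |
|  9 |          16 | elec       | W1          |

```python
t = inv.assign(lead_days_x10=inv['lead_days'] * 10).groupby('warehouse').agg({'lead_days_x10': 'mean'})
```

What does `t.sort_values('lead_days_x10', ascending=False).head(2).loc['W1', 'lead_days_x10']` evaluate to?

143.333333333

add column lead_days_x10 = inv['lead_days'] * 10:
   lead_days category warehouse  lead_days_x10
0         24     food        W1            240
1         14     food        W2            140
2          2     toys        W5             20
3          2     food        W3             20
4         16   garden        W4            160
5          6     elec        W5             60
6          3     toys        W1             30
7         24   garden        W4            240
8         14   garden        W2            140
9         16     elec        W1            160
group by warehouse, mean of lead_days_x10:
           lead_days_x10
warehouse               
W1            143.333333
W2            140.000000
W3             20.000000
W4            200.000000
W5             40.000000
sort by lead_days_x10 descending:
           lead_days_x10
warehouse               
W4            200.000000
W1            143.333333
W2            140.000000
W5             40.000000
W3             20.000000
take first 2 rows:
           lead_days_x10
warehouse               
W4            200.000000
W1            143.333333
So loc['W1', 'lead_days_x10'] = 143.333333333.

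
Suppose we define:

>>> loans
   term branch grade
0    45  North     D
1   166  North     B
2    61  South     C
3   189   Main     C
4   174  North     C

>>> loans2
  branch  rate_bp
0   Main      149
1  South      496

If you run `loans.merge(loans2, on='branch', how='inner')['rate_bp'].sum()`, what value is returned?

645

merge on 'branch' (how='inner') → 2 rows:
   term branch grade  rate_bp
0    61  South     C      496
1   189   Main     C      149
Taking the sum of column 'rate_bp' gives 645.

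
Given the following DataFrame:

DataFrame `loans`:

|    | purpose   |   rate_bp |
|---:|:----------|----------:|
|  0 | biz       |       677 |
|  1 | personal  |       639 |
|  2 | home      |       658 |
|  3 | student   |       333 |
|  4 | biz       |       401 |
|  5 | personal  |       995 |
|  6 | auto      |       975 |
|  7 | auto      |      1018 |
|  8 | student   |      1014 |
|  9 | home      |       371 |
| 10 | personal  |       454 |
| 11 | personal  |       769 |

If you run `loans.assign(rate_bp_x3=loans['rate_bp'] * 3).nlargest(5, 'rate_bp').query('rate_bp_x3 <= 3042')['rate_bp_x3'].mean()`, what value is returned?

2814.75

add column rate_bp_x3 = loans['rate_bp'] * 3:
     purpose  rate_bp  rate_bp_x3
0        biz      677        2031
1   personal      639        1917
2       home      658        1974
3    student      333         999
4        biz      401        1203
5   personal      995        2985
6       auto      975        2925
7       auto     1018        3054
8    student     1014        3042
9       home      371        1113
10  personal      454        1362
11  personal      769        2307
take 5 rows with largest rate_bp:
     purpose  rate_bp  rate_bp_x3
7       auto     1018        3054
8    student     1014        3042
5   personal      995        2985
6       auto      975        2925
11  personal      769        2307
filter rows where rate_bp_x3 <= 3042:
     purpose  rate_bp  rate_bp_x3
8    student     1014        3042
5   personal      995        2985
6       auto      975        2925
11  personal      769        2307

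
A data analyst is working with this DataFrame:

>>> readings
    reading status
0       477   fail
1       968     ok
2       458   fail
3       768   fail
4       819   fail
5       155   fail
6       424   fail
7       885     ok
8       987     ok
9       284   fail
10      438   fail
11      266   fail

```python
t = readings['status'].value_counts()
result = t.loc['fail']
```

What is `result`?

value_counts of status:
status
fail    9
ok      3
Name: count, dtype: int64
The value at index 'fail' is 9.

9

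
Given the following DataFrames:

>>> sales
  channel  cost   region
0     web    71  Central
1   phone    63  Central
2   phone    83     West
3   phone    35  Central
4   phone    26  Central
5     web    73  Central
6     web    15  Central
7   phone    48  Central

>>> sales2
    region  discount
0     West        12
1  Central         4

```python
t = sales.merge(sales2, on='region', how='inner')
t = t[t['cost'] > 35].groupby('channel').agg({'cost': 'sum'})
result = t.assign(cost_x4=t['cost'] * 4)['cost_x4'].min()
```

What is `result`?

merge on 'region' (how='inner') → 8 rows:
  channel  cost   region  discount
0     web    71  Central         4
1   phone    63  Central         4
2   phone    83     West        12
3   phone    35  Central         4
4   phone    26  Central         4
5     web    73  Central         4
6     web    15  Central         4
7   phone    48  Central         4
filter rows where cost > 35:
  channel  cost   region  discount
0     web    71  Central         4
1   phone    63  Central         4
2   phone    83     West        12
5     web    73  Central         4
7   phone    48  Central         4
group by channel, sum of cost:
         cost
channel      
phone     194
web       144
add column cost_x4 = t['cost'] * 4:
         cost  cost_x4
channel               
phone     194      776
web       144      576
Then the min of column 'cost_x4': 576

576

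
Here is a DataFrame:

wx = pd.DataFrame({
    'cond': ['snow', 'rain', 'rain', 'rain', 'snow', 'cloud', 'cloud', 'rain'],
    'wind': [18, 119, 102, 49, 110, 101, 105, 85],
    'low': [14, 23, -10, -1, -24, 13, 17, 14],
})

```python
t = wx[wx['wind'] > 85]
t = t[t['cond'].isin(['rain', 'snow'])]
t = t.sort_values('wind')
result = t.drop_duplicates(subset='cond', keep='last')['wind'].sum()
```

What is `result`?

229

filter rows where wind > 85:
    cond  wind  low
1   rain   119   23
2   rain   102  -10
4   snow   110  -24
5  cloud   101   13
6  cloud   105   17
filter rows where cond in ['rain', 'snow']:
   cond  wind  low
1  rain   119   23
2  rain   102  -10
4  snow   110  -24
sort by wind:
   cond  wind  low
2  rain   102  -10
4  snow   110  -24
1  rain   119   23
drop duplicate cond (keep=last):
   cond  wind  low
4  snow   110  -24
1  rain   119   23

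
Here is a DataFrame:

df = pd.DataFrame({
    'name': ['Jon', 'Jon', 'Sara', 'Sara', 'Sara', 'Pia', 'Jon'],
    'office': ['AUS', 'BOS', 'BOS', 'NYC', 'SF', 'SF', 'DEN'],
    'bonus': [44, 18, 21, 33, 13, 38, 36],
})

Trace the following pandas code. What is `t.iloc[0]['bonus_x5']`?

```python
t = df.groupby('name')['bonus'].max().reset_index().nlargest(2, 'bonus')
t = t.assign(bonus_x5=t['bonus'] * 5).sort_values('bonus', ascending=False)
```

220

group by name, max of bonus:
name
Jon     44
Pia     38
Sara    33
Name: bonus, dtype: int64
reset_index():
   name  bonus
0   Jon     44
1   Pia     38
2  Sara     33
take 2 rows with largest bonus:
  name  bonus
0  Jon     44
1  Pia     38
add column bonus_x5 = t['bonus'] * 5:
  name  bonus  bonus_x5
0  Jon     44       220
1  Pia     38       190
sort by bonus descending:
  name  bonus  bonus_x5
0  Jon     44       220
1  Pia     38       190
Reading off the value at position 0, column 'bonus_x5', we get 220.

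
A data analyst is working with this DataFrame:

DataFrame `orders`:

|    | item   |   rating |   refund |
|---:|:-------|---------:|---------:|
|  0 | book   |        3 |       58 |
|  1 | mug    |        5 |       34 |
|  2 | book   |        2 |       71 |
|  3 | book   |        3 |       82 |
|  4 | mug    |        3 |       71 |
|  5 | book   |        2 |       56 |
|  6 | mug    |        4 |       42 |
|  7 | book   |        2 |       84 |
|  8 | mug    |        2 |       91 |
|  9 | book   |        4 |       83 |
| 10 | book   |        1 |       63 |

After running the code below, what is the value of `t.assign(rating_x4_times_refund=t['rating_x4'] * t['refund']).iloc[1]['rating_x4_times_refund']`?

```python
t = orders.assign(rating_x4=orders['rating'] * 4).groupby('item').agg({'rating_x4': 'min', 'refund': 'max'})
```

add column rating_x4 = orders['rating'] * 4:
    item  rating  refund  rating_x4
0   book       3      58         12
1    mug       5      34         20
2   book       2      71          8
3   book       3      82         12
4    mug       3      71         12
5   book       2      56          8
6    mug       4      42         16
7   book       2      84          8
8    mug       2      91          8
9   book       4      83         16
10  book       1      63          4
group by item: min(rating_x4), max(refund):
      rating_x4  refund
item                   
book          4      84
mug           8      91
add column rating_x4_times_refund = t['rating_x4'] * t['refund']:
      rating_x4  refund  rating_x4_times_refund
item                                           
book          4      84                     336
mug           8      91                     728
value at position 1, column 'rating_x4_times_refund' → 728

728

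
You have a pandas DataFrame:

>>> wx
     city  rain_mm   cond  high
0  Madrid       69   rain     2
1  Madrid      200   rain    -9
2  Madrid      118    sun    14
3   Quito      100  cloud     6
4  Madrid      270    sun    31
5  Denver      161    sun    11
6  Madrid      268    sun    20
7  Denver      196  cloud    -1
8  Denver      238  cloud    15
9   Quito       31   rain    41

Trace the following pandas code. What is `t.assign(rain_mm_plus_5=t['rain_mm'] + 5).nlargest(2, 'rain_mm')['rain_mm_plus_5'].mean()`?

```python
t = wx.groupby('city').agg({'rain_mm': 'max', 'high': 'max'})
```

group by city: max(rain_mm), max(high):
        rain_mm  high
city                 
Denver      238    15
Madrid      270    31
Quito       100    41
add column rain_mm_plus_5 = t['rain_mm'] + 5:
        rain_mm  high  rain_mm_plus_5
city                                 
Denver      238    15             243
Madrid      270    31             275
Quito       100    41             105
take 2 rows with largest rain_mm:
        rain_mm  high  rain_mm_plus_5
city                                 
Madrid      270    31             275
Denver      238    15             243

259.0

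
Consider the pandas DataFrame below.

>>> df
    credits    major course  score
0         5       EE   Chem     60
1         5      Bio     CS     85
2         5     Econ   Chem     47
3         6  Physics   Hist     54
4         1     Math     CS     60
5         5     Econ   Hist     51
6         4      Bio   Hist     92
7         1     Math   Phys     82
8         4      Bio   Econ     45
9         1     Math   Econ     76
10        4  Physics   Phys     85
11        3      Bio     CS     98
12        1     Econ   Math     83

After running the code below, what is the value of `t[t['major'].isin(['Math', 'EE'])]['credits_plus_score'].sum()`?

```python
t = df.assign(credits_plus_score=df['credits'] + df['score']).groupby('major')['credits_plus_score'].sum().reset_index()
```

add column credits_plus_score = df['credits'] + df['score']:
    credits    major course  score  credits_plus_score
0         5       EE   Chem     60                  65
1         5      Bio     CS     85                  90
2         5     Econ   Chem     47                  52
3         6  Physics   Hist     54                  60
4         1     Math     CS     60                  61
5         5     Econ   Hist     51                  56
6         4      Bio   Hist     92                  96
7         1     Math   Phys     82                  83
8         4      Bio   Econ     45                  49
9         1     Math   Econ     76                  77
10        4  Physics   Phys     85                  89
11        3      Bio     CS     98                 101
12        1     Econ   Math     83                  84
group by major, sum of credits_plus_score:
major
Bio        336
EE          65
Econ       192
Math       221
Physics    149
Name: credits_plus_score, dtype: int64
reset_index():
     major  credits_plus_score
0      Bio                 336
1       EE                  65
2     Econ                 192
3     Math                 221
4  Physics                 149
filter rows where major in ['Math', 'EE']:
  major  credits_plus_score
1    EE                  65
3  Math                 221
Then the sum of column 'credits_plus_score': 286

286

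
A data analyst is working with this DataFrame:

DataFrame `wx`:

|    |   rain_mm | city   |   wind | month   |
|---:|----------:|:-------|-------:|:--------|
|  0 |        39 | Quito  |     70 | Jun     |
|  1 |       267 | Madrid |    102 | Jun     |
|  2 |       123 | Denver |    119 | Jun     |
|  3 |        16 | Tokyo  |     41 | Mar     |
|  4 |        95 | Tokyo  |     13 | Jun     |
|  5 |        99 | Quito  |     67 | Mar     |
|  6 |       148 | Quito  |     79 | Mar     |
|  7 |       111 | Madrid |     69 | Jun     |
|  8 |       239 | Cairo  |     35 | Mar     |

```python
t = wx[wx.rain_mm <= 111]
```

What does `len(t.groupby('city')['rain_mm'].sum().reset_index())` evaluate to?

filter rows where rain_mm <= 111:
   rain_mm    city  wind month
0       39   Quito    70   Jun
3       16   Tokyo    41   Mar
4       95   Tokyo    13   Jun
5       99   Quito    67   Mar
7      111  Madrid    69   Jun
group by city, sum of rain_mm:
city
Madrid    111
Quito     138
Tokyo     111
Name: rain_mm, dtype: int64
reset_index():
     city  rain_mm
0  Madrid      111
1   Quito      138
2   Tokyo      111
The number of rows is 3.

3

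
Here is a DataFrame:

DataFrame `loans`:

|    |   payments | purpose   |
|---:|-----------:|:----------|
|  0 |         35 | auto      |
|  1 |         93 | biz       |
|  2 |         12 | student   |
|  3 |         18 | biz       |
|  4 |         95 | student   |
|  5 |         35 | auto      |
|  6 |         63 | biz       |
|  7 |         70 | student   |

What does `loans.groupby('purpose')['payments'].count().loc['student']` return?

group by purpose, count of payments:
purpose
auto       2
biz        3
student    3
Name: payments, dtype: int64
So loc['student'] = 3.

3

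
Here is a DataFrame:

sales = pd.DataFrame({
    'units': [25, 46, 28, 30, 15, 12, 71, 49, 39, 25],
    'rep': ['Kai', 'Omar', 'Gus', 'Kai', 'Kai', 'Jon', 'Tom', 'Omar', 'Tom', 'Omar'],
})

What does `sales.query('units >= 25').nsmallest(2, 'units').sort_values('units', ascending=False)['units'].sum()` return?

filter rows where units >= 25:
   units   rep
0     25   Kai
1     46  Omar
2     28   Gus
3     30   Kai
6     71   Tom
7     49  Omar
8     39   Tom
9     25  Omar
take 2 rows with smallest units:
   units   rep
0     25   Kai
9     25  Omar
sort by units descending:
   units   rep
0     25   Kai
9     25  Omar
The sum of column 'units' is 50.

50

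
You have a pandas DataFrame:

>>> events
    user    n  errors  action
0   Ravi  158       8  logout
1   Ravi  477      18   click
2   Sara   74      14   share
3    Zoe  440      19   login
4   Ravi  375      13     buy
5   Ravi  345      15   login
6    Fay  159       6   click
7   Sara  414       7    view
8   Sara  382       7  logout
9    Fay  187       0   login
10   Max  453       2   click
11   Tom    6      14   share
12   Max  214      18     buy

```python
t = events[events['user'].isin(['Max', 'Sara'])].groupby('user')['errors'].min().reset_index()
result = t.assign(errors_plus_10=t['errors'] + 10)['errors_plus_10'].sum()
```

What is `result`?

29

filter rows where user in ['Max', 'Sara']:
    user    n  errors  action
2   Sara   74      14   share
7   Sara  414       7    view
8   Sara  382       7  logout
10   Max  453       2   click
12   Max  214      18     buy
group by user, min of errors:
user
Max     2
Sara    7
Name: errors, dtype: int64
reset_index():
   user  errors
0   Max       2
1  Sara       7
add column errors_plus_10 = t['errors'] + 10:
   user  errors  errors_plus_10
0   Max       2              12
1  Sara       7              17
Then the sum of column 'errors_plus_10': 29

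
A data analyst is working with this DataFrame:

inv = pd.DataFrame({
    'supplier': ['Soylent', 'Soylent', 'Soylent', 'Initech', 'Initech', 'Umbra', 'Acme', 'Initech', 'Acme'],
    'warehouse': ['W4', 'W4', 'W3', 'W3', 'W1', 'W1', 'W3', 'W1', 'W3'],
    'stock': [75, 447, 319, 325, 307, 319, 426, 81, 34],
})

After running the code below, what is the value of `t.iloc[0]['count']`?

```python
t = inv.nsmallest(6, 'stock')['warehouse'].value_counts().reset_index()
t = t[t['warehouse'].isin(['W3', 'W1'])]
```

take 6 rows with smallest stock:
  supplier warehouse  stock
8     Acme        W3     34
0  Soylent        W4     75
7  Initech        W1     81
4  Initech        W1    307
2  Soylent        W3    319
5    Umbra        W1    319
value_counts of warehouse:
warehouse
W1    3
W3    2
W4    1
Name: count, dtype: int64
reset_index():
  warehouse  count
0        W1      3
1        W3      2
2        W4      1
filter rows where warehouse in ['W3', 'W1']:
  warehouse  count
0        W1      3
1        W3      2
So iloc[0]['count'] = 3.

3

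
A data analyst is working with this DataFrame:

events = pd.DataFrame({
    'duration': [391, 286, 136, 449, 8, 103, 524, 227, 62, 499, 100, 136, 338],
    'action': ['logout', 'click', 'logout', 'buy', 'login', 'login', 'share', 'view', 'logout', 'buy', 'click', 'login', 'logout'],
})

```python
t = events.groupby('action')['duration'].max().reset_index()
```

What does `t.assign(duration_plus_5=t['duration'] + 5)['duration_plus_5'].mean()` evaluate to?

group by action, max of duration:
action
buy       499
click     286
login     136
logout    391
share     524
view      227
Name: duration, dtype: int64
reset_index():
   action  duration
0     buy       499
1   click       286
2   login       136
3  logout       391
4   share       524
5    view       227
add column duration_plus_5 = t['duration'] + 5:
   action  duration  duration_plus_5
0     buy       499              504
1   click       286              291
2   login       136              141
3  logout       391              396
4   share       524              529
5    view       227              232
So mean() = 348.833333333.

348.833333333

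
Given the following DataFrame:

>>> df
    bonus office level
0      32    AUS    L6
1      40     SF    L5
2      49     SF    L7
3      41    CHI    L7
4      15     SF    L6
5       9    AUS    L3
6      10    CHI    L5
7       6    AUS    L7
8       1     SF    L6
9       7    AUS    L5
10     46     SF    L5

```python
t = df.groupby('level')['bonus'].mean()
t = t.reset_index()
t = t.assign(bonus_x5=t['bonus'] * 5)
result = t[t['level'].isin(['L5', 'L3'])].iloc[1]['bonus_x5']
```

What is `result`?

group by level, mean of bonus:
level
L3     9.00
L5    25.75
L6    16.00
L7    32.00
Name: bonus, dtype: float64
reset_index():
  level  bonus
0    L3   9.00
1    L5  25.75
2    L6  16.00
3    L7  32.00
add column bonus_x5 = t['bonus'] * 5:
  level  bonus  bonus_x5
0    L3   9.00     45.00
1    L5  25.75    128.75
2    L6  16.00     80.00
3    L7  32.00    160.00
filter rows where level in ['L5', 'L3']:
  level  bonus  bonus_x5
0    L3   9.00     45.00
1    L5  25.75    128.75
The value at position 1, column 'bonus_x5' is 128.75.

128.75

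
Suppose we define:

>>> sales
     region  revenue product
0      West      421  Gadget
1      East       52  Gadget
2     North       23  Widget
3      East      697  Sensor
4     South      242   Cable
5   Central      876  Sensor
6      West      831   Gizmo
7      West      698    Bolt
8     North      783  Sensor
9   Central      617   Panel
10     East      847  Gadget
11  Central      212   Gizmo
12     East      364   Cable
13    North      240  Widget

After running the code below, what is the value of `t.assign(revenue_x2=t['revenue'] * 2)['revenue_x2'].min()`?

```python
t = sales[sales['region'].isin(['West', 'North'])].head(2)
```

46

filter rows where region in ['West', 'North']:
   region  revenue product
0    West      421  Gadget
2   North       23  Widget
6    West      831   Gizmo
7    West      698    Bolt
8   North      783  Sensor
13  North      240  Widget
take first 2 rows:
  region  revenue product
0   West      421  Gadget
2  North       23  Widget
add column revenue_x2 = t['revenue'] * 2:
  region  revenue product  revenue_x2
0   West      421  Gadget         842
2  North       23  Widget          46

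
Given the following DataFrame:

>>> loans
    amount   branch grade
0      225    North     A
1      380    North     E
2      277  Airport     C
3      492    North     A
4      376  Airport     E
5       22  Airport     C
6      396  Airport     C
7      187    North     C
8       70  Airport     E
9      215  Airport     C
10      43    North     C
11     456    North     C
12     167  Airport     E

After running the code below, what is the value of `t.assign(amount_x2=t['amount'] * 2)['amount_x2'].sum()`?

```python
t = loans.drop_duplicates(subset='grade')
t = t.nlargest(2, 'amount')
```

drop duplicate grade (keep=first):
   amount   branch grade
0     225    North     A
1     380    North     E
2     277  Airport     C
take 2 rows with largest amount:
   amount   branch grade
1     380    North     E
2     277  Airport     C
add column amount_x2 = t['amount'] * 2:
   amount   branch grade  amount_x2
1     380    North     E        760
2     277  Airport     C        554

1314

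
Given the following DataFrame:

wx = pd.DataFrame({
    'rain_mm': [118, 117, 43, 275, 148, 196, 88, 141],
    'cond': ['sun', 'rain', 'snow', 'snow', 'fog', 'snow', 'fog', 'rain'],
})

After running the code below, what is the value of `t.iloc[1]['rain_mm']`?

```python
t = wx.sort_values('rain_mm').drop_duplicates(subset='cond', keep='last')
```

sort by rain_mm:
   rain_mm  cond
2       43  snow
6       88   fog
1      117  rain
0      118   sun
7      141  rain
4      148   fog
5      196  snow
3      275  snow
drop duplicate cond (keep=last):
   rain_mm  cond
0      118   sun
7      141  rain
4      148   fog
3      275  snow
So iloc[1]['rain_mm'] = 141.

141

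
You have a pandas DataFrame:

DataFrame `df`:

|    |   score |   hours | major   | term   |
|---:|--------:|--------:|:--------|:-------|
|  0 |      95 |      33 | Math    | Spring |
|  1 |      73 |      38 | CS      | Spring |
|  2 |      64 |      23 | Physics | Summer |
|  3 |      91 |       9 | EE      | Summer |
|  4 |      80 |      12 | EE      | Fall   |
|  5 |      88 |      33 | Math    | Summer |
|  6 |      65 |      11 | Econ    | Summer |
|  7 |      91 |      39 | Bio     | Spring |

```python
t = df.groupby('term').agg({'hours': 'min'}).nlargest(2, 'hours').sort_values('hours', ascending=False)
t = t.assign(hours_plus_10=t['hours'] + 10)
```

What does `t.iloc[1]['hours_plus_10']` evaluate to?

group by term, min of hours:
        hours
term         
Fall       12
Spring     33
Summer      9
take 2 rows with largest hours:
        hours
term         
Spring     33
Fall       12
sort by hours descending:
        hours
term         
Spring     33
Fall       12
add column hours_plus_10 = t['hours'] + 10:
        hours  hours_plus_10
term                        
Spring     33             43
Fall       12             22
Taking the value at position 1, column 'hours_plus_10' gives 22.

22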